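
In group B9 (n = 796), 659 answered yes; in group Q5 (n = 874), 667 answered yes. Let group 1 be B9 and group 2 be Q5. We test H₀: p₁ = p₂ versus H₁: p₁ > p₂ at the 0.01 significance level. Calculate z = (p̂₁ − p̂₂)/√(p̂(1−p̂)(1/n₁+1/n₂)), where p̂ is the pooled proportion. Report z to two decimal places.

z = 3.27

p̂₁ = 659/796 ≈ 0.8279, p̂₂ = 667/874 ≈ 0.7632.
Pooled p̂ = (659+667)/(796+874) = 1326/1670 = 0.7940.
SE = √(0.163557 × 0.00240045) = 0.0198.
z = (0.8279 − 0.7632)/0.0198 = 0.0647/0.0198 = 3.27.
p-value = P(Z > 3.267) ≈ 0.0005. With α = 0.01, reject H₀.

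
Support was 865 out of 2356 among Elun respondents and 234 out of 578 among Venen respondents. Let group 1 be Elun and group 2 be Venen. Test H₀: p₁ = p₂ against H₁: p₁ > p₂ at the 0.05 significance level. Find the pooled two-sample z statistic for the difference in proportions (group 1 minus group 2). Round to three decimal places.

z = -1.678

p̂₁ = 865/2356 ≈ 0.367148, p̂₂ = 234/578 ≈ 0.404844.
Pooled p̂ = (865+234)/(2356+578) = 1099/2934 = 0.374574.
SE = √(0.234268 × 0.00215455) = 0.022466.
z = (0.367148 − 0.404844)/0.022466 = -0.037696/0.022466 = -1.678.
p-value = P(Z > -1.678) ≈ 0.9533, so at α = 0.05 we fail to reject H₀.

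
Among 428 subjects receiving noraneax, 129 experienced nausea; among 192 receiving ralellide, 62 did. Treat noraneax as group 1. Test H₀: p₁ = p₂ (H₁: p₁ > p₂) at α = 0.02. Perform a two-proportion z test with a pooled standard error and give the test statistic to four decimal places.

p̂₁ = 129/428 ≈ 0.301402, p̂₂ = 62/192 ≈ 0.322917.
Pooled p̂ = (129+62)/(428+192) = 191/620 = 0.308065.
SE = √(0.213161 × 0.00754478) = 0.040103.
z = (0.301402 − 0.322917)/0.040103 = -0.021515/0.040103 = -0.5365.
p-value = P(Z > -0.536) ≈ 0.7042. With α = 0.02, fail to reject H₀.

z = -0.5365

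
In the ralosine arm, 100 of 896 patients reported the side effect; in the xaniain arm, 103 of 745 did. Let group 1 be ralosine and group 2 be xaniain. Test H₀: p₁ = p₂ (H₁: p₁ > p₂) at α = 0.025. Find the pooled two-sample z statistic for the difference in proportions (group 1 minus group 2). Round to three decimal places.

p̂₁ = 100/896 ≈ 0.111607, p̂₂ = 103/745 ≈ 0.138255.
Pooled p̂ = (100+103)/(896+745) = 203/1641 = 0.123705.
SE = √(0.108402 × 0.00245835) = 0.016325.
z = (0.111607 − 0.138255)/0.016325 = -0.026648/0.016325 = -1.632.
p-value = P(Z > -1.632) ≈ 0.9487; since p > α = 0.025, fail to reject H₀.

z = -1.632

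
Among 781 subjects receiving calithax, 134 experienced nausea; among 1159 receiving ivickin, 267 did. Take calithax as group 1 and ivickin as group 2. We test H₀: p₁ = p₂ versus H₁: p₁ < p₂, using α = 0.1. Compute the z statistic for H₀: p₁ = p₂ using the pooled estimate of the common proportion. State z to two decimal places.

p̂₁ = 134/781 = 0.1716, p̂₂ = 267/1159 = 0.2304.
Pooled p̂ = (134+267)/(781+1159) = 401/1940 = 0.2067.
SE = √(p̂(1−p̂)(1/n₁+1/n₂)) = √(0.2067·0.7933·0.00214322) = √(0.000351436) = 0.0187.
z = (0.1716 − 0.2304)/0.0187 = -0.0588/0.0187 = -3.14.
p-value = P(Z < -3.136) ≈ 0.0009. With α = 0.1, reject H₀.

z = -3.14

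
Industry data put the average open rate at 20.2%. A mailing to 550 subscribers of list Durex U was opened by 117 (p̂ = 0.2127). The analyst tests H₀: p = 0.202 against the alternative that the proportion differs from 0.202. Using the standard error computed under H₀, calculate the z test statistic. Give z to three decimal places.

z = 0.627

p̂ = 117/550 = 0.21273.
Standard error under H₀: √(0.202×0.798/550) = 0.01712.
z = (0.21273 − 0.202)/0.01712 = 0.01073/0.01712 = 0.627.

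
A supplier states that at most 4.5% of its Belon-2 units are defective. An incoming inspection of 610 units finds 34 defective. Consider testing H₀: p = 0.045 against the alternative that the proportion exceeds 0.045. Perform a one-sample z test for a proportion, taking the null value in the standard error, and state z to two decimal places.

z = 1.28

p̂ = 34/610 = 0.05574.
Under H₀, SE = √(0.045·0.955/610) = √(7.04508e-05) = 0.00839.
z = (0.05574 − 0.045)/0.00839 = 0.01074/0.00839 = 1.28.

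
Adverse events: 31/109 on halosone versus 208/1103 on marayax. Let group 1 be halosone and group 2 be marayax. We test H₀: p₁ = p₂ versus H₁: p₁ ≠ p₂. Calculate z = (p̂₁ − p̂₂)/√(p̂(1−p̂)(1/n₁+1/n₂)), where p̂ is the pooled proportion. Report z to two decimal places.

p̂₁ = 31/109 ≈ 0.2844, p̂₂ = 208/1103 ≈ 0.1886.
Pooled p̂ = (31+208)/(109+1103) = 239/1212 = 0.1972.
SE = √(p̂(1−p̂)(1/n₁+1/n₂)) = √(0.1972·0.8028·0.0100809) = √(0.0015959) = 0.0399.
z = (0.2844 − 0.1886)/0.0399 = 0.0958/0.0399 = 2.40.
Two-sided p-value ≈ 2·Φ(−2.399) = 0.0165.

z = 2.40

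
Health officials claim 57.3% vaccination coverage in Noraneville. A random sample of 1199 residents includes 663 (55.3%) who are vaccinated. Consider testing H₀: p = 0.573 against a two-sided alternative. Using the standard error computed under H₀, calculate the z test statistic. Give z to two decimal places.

p̂ = 663/1199 ≈ 0.5530.
SE = √(p₀(1−p₀)/n) = √(0.24467/1199) = 0.0143.
z = (0.5530 − 0.573)/0.0143 = -0.0200/0.0143 = -1.40.
p-value = 2·P(Z > 1.403) ≈ 0.1607.

z = -1.40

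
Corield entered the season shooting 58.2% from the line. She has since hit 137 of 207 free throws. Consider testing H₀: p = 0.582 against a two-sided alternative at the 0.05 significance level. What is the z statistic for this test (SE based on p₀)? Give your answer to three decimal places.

z = 2.329

p̂ = 137/207 = 0.66184.
Under H₀, SE = √(0.582·0.418/207) = √(0.00117525) = 0.03428.
z = (0.66184 − 0.582)/0.03428 = 0.07984/0.03428 = 2.329.
p-value = 2·P(Z > 2.329) ≈ 0.0199; since p < α = 0.05, reject H₀.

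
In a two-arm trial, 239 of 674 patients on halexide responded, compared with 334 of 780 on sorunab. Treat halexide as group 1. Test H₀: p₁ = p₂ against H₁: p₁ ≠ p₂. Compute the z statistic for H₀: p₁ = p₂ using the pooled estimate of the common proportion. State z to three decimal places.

z = -2.864

p̂₁ = 239/674 ≈ 0.35460, p̂₂ = 334/780 ≈ 0.42821.
Pooled p̂ = (239+334)/(674+780) = 573/1454 = 0.39409.
SE = √(p̂(1−p̂)(1/n₁+1/n₂)) = √(0.39409·0.60591·0.00276573) = √(0.000660407) = 0.02570.
z = (0.35460 − 0.42821)/0.02570 = -0.07361/0.02570 = -2.864.
p-value = 2·P(Z > 2.864) ≈ 0.0042.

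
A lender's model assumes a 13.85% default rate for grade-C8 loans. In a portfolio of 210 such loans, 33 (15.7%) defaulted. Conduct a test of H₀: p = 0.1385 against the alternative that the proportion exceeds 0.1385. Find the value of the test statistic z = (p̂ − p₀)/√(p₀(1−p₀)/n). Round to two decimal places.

p̂ = 33/210 = 0.1571.
Under H₀, SE = √(0.1385·0.8615/210) = √(0.00056818) = 0.0238.
z = (0.1571 − 0.1385)/0.0238 = 0.0186/0.0238 = 0.78.
p-value = P(Z > 0.782) ≈ 0.2171.

z = 0.78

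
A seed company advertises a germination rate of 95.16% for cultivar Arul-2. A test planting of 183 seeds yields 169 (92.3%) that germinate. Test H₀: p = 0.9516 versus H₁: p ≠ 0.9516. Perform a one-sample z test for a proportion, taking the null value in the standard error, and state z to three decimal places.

p̂ = 169/183 = 0.923497.
Under H₀, SE = √(0.9516·0.0484/183) = √(0.00025168) = 0.015864.
z = (0.923497 − 0.9516)/0.015864 = -0.028103/0.015864 = -1.771.

z = -1.771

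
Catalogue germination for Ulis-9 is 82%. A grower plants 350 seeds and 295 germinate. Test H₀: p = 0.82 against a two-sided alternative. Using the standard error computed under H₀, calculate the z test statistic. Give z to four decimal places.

p̂ = 295/350 = 0.842857.
Under H₀, SE = √(0.82·0.18/350) = √(0.000421714) = 0.020536.
z = (0.842857 − 0.82)/0.020536 = 0.022857/0.020536 = 1.1130.
Two-sided p-value ≈ 2·Φ(−1.113) = 0.2657.

z = 1.1130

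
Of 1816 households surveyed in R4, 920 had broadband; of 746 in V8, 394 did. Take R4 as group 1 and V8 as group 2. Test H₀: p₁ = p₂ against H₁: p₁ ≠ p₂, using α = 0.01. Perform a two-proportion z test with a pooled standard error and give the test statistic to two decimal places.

p̂₁ = 920/1816 = 0.50661, p̂₂ = 394/746 = 0.52815.
Pooled p̂ = (920+394)/(1816+746) = 1314/2562 = 0.51288.
SE = √(0.249834 × 0.00189114) = 0.02174.
z = (0.50661 − 0.52815)/0.02174 = -0.02154/0.02174 = -0.99.
Two-sided p-value ≈ 2·Φ(−0.991) = 0.3217. With α = 0.01, fail to reject H₀.

z = -0.99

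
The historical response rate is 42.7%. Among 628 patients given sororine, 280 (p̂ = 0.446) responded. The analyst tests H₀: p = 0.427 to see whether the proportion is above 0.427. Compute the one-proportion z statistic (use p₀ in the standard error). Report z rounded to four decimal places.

p̂ = 280/628 ≈ 0.445860.
SE = √(p₀(1−p₀)/n) = √(0.24467/628) = 0.019738.
z = (0.445860 − 0.427)/0.019738 = 0.018860/0.019738 = 0.9555.
p-value = P(Z > 0.955) ≈ 0.1697.

z = 0.9555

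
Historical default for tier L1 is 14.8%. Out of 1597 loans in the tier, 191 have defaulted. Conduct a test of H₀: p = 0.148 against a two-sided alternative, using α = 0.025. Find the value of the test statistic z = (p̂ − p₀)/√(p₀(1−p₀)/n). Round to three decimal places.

p̂ = 191/1597 = 0.119599.
Under H₀, SE = √(0.148·0.852/1597) = √(7.8958e-05) = 0.008886.
z = (0.119599 − 0.148)/0.008886 = -0.028401/0.008886 = -3.196.
p-value = 2·P(Z > 3.196) ≈ 0.0014, so at α = 0.025 we reject H₀.

z = -3.196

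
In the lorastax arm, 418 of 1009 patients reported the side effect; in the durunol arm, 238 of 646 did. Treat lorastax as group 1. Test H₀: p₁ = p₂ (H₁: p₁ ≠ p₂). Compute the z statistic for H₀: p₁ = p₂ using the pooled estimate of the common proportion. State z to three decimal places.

p̂₁ = 418/1009 = 0.41427, p̂₂ = 238/646 = 0.36842.
Pooled p̂ = (418+238)/(1009+646) = 656/1655 = 0.39637.
SE = √(p̂(1−p̂)(1/n₁+1/n₂)) = √(0.39637·0.60363·0.00253907) = √(0.000607502) = 0.02465.
z = (0.41427 − 0.36842)/0.02465 = 0.04585/0.02465 = 1.860.
Two-sided p-value ≈ 2·Φ(−1.860) = 0.0629.

z = 1.860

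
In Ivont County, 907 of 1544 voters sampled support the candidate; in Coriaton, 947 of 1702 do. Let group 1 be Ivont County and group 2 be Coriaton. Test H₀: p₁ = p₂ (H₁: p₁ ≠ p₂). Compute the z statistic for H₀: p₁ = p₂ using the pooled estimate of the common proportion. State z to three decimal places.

z = 1.784

p̂₁ = 907/1544 = 0.587435, p̂₂ = 947/1702 = 0.556404.
Pooled p̂ = (907+947)/(1544+1702) = 1854/3246 = 0.571165.
SE = √(p̂(1−p̂)(1/n₁+1/n₂)) = √(0.571165·0.428835·0.00123521) = √(0.000302548) = 0.017394.
z = (0.587435 − 0.556404)/0.017394 = 0.031031/0.017394 = 1.784.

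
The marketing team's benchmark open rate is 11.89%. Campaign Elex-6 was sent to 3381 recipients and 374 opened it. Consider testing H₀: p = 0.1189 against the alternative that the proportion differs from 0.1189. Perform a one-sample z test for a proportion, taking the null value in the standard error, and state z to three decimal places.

z = -1.488

p̂ = 374/3381 = 0.110618.
Under H₀, SE = √(0.1189·0.8811/3381) = √(3.09857e-05) = 0.005566.
z = (0.110618 − 0.1189)/0.005566 = -0.008282/0.005566 = -1.488.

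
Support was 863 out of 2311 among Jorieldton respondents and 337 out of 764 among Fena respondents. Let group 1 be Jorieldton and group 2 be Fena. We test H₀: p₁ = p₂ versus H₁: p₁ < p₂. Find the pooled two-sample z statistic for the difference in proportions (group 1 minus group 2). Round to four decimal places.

p̂₁ = 863/2311 ≈ 0.3734314, p̂₂ = 337/764 ≈ 0.4410995.
Pooled p̂ = (863+337)/(2311+764) = 1200/3075 = 0.3902439.
SE = √(p̂(1−p̂)(1/n₁+1/n₂)) = √(0.3902439·0.6097561·0.00174161) = √(0.000414423) = 0.0203574.
z = (0.3734314 − 0.4410995)/0.0203574 = -0.0676681/0.0203574 = -3.3240.
p-value = P(Z < -3.324) ≈ 0.0004.

z = -3.3240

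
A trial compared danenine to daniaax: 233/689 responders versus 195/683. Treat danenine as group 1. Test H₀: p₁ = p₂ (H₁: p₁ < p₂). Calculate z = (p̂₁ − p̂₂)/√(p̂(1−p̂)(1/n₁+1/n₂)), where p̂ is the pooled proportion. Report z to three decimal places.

p̂₁ = 233/689 ≈ 0.33817, p̂₂ = 195/683 ≈ 0.28551.
Pooled p̂ = (233+195)/(689+683) = 428/1372 = 0.31195.
SE = √(0.214638 × 0.00291551) = 0.02502.
z = (0.33817 − 0.28551)/0.02502 = 0.05266/0.02502 = 2.105.
p-value = P(Z < 2.105) ≈ 0.9824.

z = 2.105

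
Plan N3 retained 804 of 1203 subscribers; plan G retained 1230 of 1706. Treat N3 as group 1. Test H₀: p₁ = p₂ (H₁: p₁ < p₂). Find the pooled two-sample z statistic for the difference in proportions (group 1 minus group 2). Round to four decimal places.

z = -3.0497

p̂₁ = 804/1203 ≈ 0.668329, p̂₂ = 1230/1706 ≈ 0.720985.
Pooled p̂ = (804+1230)/(1203+1706) = 2034/2909 = 0.699209.
SE = √(0.210316 × 0.00141742) = 0.017266.
z = (0.668329 − 0.720985)/0.017266 = -0.052656/0.017266 = -3.0497.
p-value = P(Z < -3.050) ≈ 0.0011.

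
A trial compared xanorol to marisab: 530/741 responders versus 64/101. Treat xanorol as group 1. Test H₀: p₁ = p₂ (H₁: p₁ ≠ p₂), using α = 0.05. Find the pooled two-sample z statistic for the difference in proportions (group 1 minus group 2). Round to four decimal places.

z = 1.6874

p̂₁ = 530/741 = 0.715250, p̂₂ = 64/101 = 0.633663.
Pooled p̂ = (530+64)/(741+101) = 594/842 = 0.705463.
SE = √(0.207785 × 0.0112505) = 0.048350.
z = (0.715250 − 0.633663)/0.048350 = 0.081587/0.048350 = 1.6874.
Two-sided p-value ≈ 2·Φ(−1.687) = 0.0915; since p > α = 0.05, fail to reject H₀.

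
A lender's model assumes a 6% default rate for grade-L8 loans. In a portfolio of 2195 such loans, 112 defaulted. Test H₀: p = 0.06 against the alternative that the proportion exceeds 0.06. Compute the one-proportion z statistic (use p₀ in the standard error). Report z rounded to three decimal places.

p̂ = 112/2195 = 0.051025.
SE = √(p₀(1−p₀)/n) = √(0.0564/2195) = 0.005069.
z = (0.051025 − 0.06)/0.005069 = -0.008975/0.005069 = -1.771.
p-value = P(Z > -1.771) ≈ 0.9617.

z = -1.771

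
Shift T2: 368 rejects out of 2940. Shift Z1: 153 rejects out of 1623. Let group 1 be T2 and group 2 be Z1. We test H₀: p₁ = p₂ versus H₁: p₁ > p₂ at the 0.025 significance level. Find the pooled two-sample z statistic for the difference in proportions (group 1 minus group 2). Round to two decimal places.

p̂₁ = 368/2940 ≈ 0.12517, p̂₂ = 153/1623 ≈ 0.09427.
Pooled p̂ = (368+153)/(2940+1623) = 521/4563 = 0.11418.
SE = √(p̂(1−p̂)(1/n₁+1/n₂)) = √(0.11418·0.88582·0.000956279) = √(9.67203e-05) = 0.00983.
z = (0.12517 − 0.09427)/0.00983 = 0.03090/0.00983 = 3.14.
p-value = P(Z > 3.142) ≈ 0.0008; since p < α = 0.025, reject H₀.

z = 3.14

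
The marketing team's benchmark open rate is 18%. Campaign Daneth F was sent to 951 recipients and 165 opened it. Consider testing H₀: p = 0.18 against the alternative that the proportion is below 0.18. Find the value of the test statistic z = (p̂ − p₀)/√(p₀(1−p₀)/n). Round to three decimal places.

p̂ = 165/951 = 0.17350.
Under H₀, SE = √(0.18·0.82/951) = √(0.000155205) = 0.01246.
z = (0.17350 − 0.18)/0.01246 = -0.00650/0.01246 = -0.522.
p-value = P(Z < -0.522) ≈ 0.3010.

z = -0.522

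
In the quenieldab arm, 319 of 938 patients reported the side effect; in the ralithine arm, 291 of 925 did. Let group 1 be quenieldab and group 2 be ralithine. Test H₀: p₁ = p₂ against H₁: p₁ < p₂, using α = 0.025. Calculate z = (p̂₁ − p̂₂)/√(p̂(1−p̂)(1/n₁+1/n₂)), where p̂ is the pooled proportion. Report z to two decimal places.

z = 1.17

p̂₁ = 319/938 = 0.34009, p̂₂ = 291/925 = 0.31459.
Pooled p̂ = (319+291)/(938+925) = 610/1863 = 0.32743.
SE = √(p̂(1−p̂)(1/n₁+1/n₂)) = √(0.32743·0.67257·0.00214718) = √(0.00047285) = 0.02175.
z = (0.34009 − 0.31459)/0.02175 = 0.02550/0.02175 = 1.17.
p-value = P(Z < 1.172) ≈ 0.8795; since p > α = 0.025, fail to reject H₀.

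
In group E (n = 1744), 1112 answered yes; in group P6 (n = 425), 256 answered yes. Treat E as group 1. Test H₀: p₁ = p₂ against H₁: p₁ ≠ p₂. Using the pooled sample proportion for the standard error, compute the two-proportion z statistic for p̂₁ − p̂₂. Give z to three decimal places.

z = 1.351

p̂₁ = 1112/1744 = 0.637615, p̂₂ = 256/425 = 0.602353.
Pooled p̂ = (1112+256)/(1744+425) = 1368/2169 = 0.630705.
SE = √(p̂(1−p̂)(1/n₁+1/n₂)) = √(0.630705·0.369295·0.00292634) = √(0.000681591) = 0.026107.
z = (0.637615 − 0.602353)/0.026107 = 0.035262/0.026107 = 1.351.
p-value = 2·P(Z > 1.351) ≈ 0.1768.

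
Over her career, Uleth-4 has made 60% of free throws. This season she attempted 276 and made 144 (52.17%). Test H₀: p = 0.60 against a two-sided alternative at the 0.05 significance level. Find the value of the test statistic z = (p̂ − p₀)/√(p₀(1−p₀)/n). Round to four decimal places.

z = -2.6540

p̂ = 144/276 = 0.521739.
SE = √(p₀(1−p₀)/n) = √(0.24/276) = 0.029488.
z = (0.521739 − 0.6)/0.029488 = -0.078261/0.029488 = -2.6540.
p-value = 2·P(Z > 2.654) ≈ 0.0080, so at α = 0.05 we reject H₀.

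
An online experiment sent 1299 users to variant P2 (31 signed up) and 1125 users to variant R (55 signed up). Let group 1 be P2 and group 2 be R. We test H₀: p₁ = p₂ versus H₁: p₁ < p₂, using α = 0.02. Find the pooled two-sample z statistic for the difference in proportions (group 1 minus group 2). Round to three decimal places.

p̂₁ = 31/1299 = 0.0238645, p̂₂ = 55/1125 = 0.0488889.
Pooled p̂ = (31+55)/(1299+1125) = 86/2424 = 0.0354785.
SE = √(0.0342198 × 0.00165871) = 0.0075340.
z = (0.0238645 − 0.0488889)/0.0075340 = -0.0250244/0.0075340 = -3.322.
p-value = P(Z < -3.322) ≈ 0.0004. With α = 0.02, reject H₀.

z = -3.322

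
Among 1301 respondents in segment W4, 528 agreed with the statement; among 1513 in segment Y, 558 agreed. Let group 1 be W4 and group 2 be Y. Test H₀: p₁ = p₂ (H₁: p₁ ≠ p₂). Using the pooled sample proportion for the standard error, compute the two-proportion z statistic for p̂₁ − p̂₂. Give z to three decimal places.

p̂₁ = 528/1301 ≈ 0.40584, p̂₂ = 558/1513 ≈ 0.36880.
Pooled p̂ = (528+558)/(1301+1513) = 1086/2814 = 0.38593.
SE = √(0.236987 × 0.00142958) = 0.01841.
z = (0.40584 − 0.36880)/0.01841 = 0.03704/0.01841 = 2.012.
Two-sided p-value ≈ 2·Φ(−2.012) = 0.0442.

z = 2.012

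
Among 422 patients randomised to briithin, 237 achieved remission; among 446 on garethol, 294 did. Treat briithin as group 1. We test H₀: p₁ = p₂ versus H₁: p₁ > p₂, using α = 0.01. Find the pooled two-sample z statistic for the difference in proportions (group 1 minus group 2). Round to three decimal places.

p̂₁ = 237/422 = 0.56161, p̂₂ = 294/446 = 0.65919.
Pooled p̂ = (237+294)/(422+446) = 531/868 = 0.61175.
SE = √(p̂(1−p̂)(1/n₁+1/n₂)) = √(0.61175·0.38825·0.00461182) = √(0.00109536) = 0.03310.
z = (0.56161 − 0.65919)/0.03310 = -0.09758/0.03310 = -2.948.
p-value = P(Z > -2.948) ≈ 0.9984. With α = 0.01, fail to reject H₀.

z = -2.948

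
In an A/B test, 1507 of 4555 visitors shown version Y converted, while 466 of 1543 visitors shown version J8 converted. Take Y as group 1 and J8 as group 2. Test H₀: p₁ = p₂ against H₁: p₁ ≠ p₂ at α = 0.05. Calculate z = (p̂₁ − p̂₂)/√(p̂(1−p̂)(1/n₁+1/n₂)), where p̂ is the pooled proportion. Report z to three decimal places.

z = 2.093

p̂₁ = 1507/4555 = 0.33085, p̂₂ = 466/1543 = 0.30201.
Pooled p̂ = (1507+466)/(4555+1543) = 1973/6098 = 0.32355.
SE = √(0.218865 × 0.000867627) = 0.01378.
z = (0.33085 − 0.30201)/0.01378 = 0.02884/0.01378 = 2.093.
Two-sided p-value ≈ 2·Φ(−2.093) = 0.0364, so at α = 0.05 we reject H₀.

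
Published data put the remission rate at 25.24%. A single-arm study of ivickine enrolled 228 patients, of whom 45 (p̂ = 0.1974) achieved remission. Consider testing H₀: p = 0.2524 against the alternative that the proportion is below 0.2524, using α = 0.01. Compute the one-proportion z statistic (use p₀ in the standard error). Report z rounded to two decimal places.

z = -1.91

p̂ = 45/228 ≈ 0.1974.
Under H₀, SE = √(0.2524·0.7476/228) = √(0.000827606) = 0.0288.
z = (0.1974 − 0.2524)/0.0288 = -0.0550/0.0288 = -1.91.
p-value = P(Z < -1.913) ≈ 0.0279, so at α = 0.01 we fail to reject H₀.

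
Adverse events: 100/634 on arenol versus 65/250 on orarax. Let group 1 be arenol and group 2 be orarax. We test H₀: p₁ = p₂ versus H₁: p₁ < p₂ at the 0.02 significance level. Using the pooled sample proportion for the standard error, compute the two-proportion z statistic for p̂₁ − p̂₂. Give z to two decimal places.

p̂₁ = 100/634 ≈ 0.15773, p̂₂ = 65/250 ≈ 0.26000.
Pooled p̂ = (100+65)/(634+250) = 165/884 = 0.18665.
SE = √(0.151813 × 0.00557729) = 0.02910.
z = (0.15773 − 0.26000)/0.02910 = -0.10227/0.02910 = -3.51.
p-value = P(Z < -3.515) ≈ 0.0002; since p < α = 0.02, reject H₀.

z = -3.51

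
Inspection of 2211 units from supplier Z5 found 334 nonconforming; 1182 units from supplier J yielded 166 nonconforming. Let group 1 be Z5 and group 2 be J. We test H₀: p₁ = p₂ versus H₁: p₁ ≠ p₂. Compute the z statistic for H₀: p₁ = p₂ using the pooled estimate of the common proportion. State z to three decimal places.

p̂₁ = 334/2211 ≈ 0.15106, p̂₂ = 166/1182 ≈ 0.14044.
Pooled p̂ = (334+166)/(2211+1182) = 500/3393 = 0.14736.
SE = √(0.125647 × 0.00129831) = 0.01277.
z = (0.15106 − 0.14044)/0.01277 = 0.01062/0.01277 = 0.832.
p-value = 2·P(Z > 0.832) ≈ 0.4056.

z = 0.832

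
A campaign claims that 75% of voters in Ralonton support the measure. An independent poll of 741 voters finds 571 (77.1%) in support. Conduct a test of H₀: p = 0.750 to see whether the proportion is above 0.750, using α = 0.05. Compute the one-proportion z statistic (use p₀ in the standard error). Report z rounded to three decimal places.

z = 1.294

p̂ = 571/741 ≈ 0.77058.
Standard error under H₀: √(0.75×0.25/741) = 0.01591.
z = (0.77058 − 0.75)/0.01591 = 0.02058/0.01591 = 1.294.
p-value = P(Z > 1.294) ≈ 0.0979. With α = 0.05, fail to reject H₀.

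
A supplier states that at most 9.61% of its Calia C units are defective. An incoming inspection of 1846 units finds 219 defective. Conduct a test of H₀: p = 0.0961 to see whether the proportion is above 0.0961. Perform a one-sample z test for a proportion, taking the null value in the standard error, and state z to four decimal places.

p̂ = 219/1846 ≈ 0.1186349.
SE = √(p₀(1−p₀)/n) = √(0.086865/1846) = 0.0068597.
z = (0.1186349 − 0.0961)/0.0068597 = 0.0225349/0.0068597 = 3.2851.
p-value = P(Z > 3.285) ≈ 0.0005.

z = 3.2851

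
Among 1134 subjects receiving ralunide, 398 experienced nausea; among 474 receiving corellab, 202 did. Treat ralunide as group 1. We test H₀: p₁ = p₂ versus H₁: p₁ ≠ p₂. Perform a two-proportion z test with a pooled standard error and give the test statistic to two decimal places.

p̂₁ = 398/1134 = 0.3510, p̂₂ = 202/474 = 0.4262.
Pooled p̂ = (398+202)/(1134+474) = 600/1608 = 0.3731.
SE = √(0.233905 × 0.00299154) = 0.0265.
z = (0.3510 − 0.4262)/0.0265 = -0.0752/0.0265 = -2.84.
p-value = 2·P(Z > 2.842) ≈ 0.0045.

z = -2.84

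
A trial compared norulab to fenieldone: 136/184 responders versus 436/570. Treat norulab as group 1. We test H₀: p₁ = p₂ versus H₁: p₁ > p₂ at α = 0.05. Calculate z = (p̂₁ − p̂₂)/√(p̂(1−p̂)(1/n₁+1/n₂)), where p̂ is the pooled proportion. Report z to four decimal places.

p̂₁ = 136/184 = 0.739130, p̂₂ = 436/570 = 0.764912.
Pooled p̂ = (136+436)/(184+570) = 572/754 = 0.758621.
SE = √(p̂(1−p̂)(1/n₁+1/n₂)) = √(0.758621·0.241379·0.00718917) = √(0.00131645) = 0.036283.
z = (0.739130 − 0.764912)/0.036283 = -0.025782/0.036283 = -0.7106.
p-value = P(Z > -0.711) ≈ 0.7613; since p > α = 0.05, fail to reject H₀.

z = -0.7106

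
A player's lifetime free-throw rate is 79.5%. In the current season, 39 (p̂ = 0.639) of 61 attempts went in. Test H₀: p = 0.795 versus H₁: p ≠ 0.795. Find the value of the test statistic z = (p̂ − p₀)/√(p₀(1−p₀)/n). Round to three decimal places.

p̂ = 39/61 = 0.63934.
SE = √(p₀(1−p₀)/n) = √(0.16297/61) = 0.05169.
z = (0.63934 − 0.795)/0.05169 = -0.15566/0.05169 = -3.011.

z = -3.011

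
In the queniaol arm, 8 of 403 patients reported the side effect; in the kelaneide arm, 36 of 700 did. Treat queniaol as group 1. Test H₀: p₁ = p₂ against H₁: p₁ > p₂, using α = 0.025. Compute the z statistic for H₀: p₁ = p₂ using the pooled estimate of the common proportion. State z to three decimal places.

p̂₁ = 8/403 = 0.01985, p̂₂ = 36/700 = 0.05143.
Pooled p̂ = (8+36)/(403+700) = 44/1103 = 0.03989.
SE = √(0.0382999 × 0.00390996) = 0.01224.
z = (0.01985 − 0.05143)/0.01224 = -0.03158/0.01224 = -2.580.
p-value = P(Z > -2.580) ≈ 0.9951. With α = 0.025, fail to reject H₀.

z = -2.580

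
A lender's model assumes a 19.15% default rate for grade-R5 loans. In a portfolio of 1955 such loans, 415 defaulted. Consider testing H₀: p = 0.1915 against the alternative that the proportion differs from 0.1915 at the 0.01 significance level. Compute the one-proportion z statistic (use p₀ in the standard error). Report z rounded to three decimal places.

p̂ = 415/1955 = 0.21228.
Standard error under H₀: √(0.1915×0.8085/1955) = 0.00890.
z = (0.21228 − 0.1915)/0.00890 = 0.02078/0.00890 = 2.335.
p-value = 2·P(Z > 2.335) ≈ 0.0196, so at α = 0.01 we fail to reject H₀.

z = 2.335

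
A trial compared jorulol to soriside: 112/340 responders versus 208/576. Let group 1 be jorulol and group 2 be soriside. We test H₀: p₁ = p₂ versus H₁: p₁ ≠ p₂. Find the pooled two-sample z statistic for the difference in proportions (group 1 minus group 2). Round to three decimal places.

p̂₁ = 112/340 ≈ 0.32941, p̂₂ = 208/576 ≈ 0.36111.
Pooled p̂ = (112+208)/(340+576) = 320/916 = 0.34934.
SE = √(0.227303 × 0.00467729) = 0.03261.
z = (0.32941 − 0.36111)/0.03261 = -0.03170/0.03261 = -0.972.

z = -0.972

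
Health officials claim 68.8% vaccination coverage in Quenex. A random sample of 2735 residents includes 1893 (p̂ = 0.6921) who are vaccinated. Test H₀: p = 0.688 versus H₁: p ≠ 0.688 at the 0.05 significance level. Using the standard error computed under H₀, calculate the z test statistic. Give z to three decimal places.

p̂ = 1893/2735 = 0.69214.
SE = √(p₀(1−p₀)/n) = √(0.21466/2735) = 0.00886.
z = (0.69214 − 0.688)/0.00886 = 0.00414/0.00886 = 0.467.
Two-sided p-value ≈ 2·Φ(−0.467) = 0.6404; since p > α = 0.05, fail to reject H₀.

z = 0.467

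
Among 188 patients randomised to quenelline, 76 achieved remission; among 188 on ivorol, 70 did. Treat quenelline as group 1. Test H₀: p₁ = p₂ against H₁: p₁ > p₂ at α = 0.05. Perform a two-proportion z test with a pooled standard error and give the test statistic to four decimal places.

p̂₁ = 76/188 ≈ 0.404255, p̂₂ = 70/188 ≈ 0.372340.
Pooled p̂ = (76+70)/(188+188) = 146/376 = 0.388298.
SE = √(0.237523 × 0.0106383) = 0.050268.
z = (0.404255 − 0.372340)/0.050268 = 0.031915/0.050268 = 0.6349.
p-value = P(Z > 0.635) ≈ 0.2627, so at α = 0.05 we fail to reject H₀.

z = 0.6349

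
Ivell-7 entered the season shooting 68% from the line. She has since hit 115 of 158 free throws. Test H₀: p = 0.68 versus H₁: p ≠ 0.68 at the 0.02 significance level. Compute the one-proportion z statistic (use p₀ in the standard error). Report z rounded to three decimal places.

z = 1.289

p̂ = 115/158 = 0.72785.
SE = √(p₀(1−p₀)/n) = √(0.2176/158) = 0.03711.
z = (0.72785 − 0.68)/0.03711 = 0.04785/0.03711 = 1.289.
p-value = 2·P(Z > 1.289) ≈ 0.1973; since p > α = 0.02, fail to reject H₀.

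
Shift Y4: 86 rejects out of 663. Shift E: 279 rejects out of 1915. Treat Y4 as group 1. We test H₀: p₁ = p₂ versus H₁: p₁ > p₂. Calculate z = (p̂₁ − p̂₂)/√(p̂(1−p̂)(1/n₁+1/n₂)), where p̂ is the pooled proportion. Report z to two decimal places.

p̂₁ = 86/663 = 0.1297, p̂₂ = 279/1915 = 0.1457.
Pooled p̂ = (86+279)/(663+1915) = 365/2578 = 0.1416.
SE = √(0.121537 × 0.00203049) = 0.0157.
z = (0.1297 − 0.1457)/0.0157 = -0.0160/0.0157 = -1.02.
p-value = P(Z > -1.017) ≈ 0.8455.

z = -1.02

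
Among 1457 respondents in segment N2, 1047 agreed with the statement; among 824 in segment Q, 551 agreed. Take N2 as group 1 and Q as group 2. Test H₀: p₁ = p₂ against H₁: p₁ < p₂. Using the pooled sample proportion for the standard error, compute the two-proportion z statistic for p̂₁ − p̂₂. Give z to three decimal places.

p̂₁ = 1047/1457 ≈ 0.718600, p̂₂ = 551/824 ≈ 0.668689.
Pooled p̂ = (1047+551)/(1457+824) = 1598/2281 = 0.700570.
SE = √(p̂(1−p̂)(1/n₁+1/n₂)) = √(0.700570·0.299430·0.00189993) = √(0.000398552) = 0.019964.
z = (0.718600 − 0.668689)/0.019964 = 0.049911/0.019964 = 2.500.
p-value = P(Z < 2.500) ≈ 0.9938.

z = 2.500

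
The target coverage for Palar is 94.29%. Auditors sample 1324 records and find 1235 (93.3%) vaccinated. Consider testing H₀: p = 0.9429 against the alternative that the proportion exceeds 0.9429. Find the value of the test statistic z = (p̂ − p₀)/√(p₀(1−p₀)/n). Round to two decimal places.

p̂ = 1235/1324 = 0.93278.
SE = √(p₀(1−p₀)/n) = √(0.05384/1324) = 0.00638.
z = (0.93278 − 0.9429)/0.00638 = -0.01012/0.00638 = -1.59.
p-value = P(Z > -1.587) ≈ 0.9438.

z = -1.59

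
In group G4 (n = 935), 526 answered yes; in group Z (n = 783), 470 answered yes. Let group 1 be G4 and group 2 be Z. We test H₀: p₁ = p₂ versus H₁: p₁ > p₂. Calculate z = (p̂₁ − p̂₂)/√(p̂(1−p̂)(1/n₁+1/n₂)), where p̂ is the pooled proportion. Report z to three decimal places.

z = -1.576

p̂₁ = 526/935 = 0.56257, p̂₂ = 470/783 = 0.60026.
Pooled p̂ = (526+470)/(935+783) = 996/1718 = 0.57974.
SE = √(0.243641 × 0.00234666) = 0.02391.
z = (0.56257 − 0.60026)/0.02391 = -0.03769/0.02391 = -1.576.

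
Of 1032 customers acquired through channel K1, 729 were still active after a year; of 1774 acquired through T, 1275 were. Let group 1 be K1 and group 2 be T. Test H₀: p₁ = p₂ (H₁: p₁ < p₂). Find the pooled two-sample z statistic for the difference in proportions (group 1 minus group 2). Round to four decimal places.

z = -0.6965

p̂₁ = 729/1032 = 0.706395, p̂₂ = 1275/1774 = 0.718715.
Pooled p̂ = (729+1275)/(1032+1774) = 2004/2806 = 0.714184.
SE = √(p̂(1−p̂)(1/n₁+1/n₂)) = √(0.714184·0.285816·0.00153269) = √(0.000312861) = 0.017688.
z = (0.706395 − 0.718715)/0.017688 = -0.012320/0.017688 = -0.6965.
p-value = P(Z < -0.696) ≈ 0.2431.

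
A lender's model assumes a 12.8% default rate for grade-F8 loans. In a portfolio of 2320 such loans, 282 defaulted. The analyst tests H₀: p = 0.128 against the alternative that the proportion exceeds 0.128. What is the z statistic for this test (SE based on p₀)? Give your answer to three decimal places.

z = -0.930

p̂ = 282/2320 = 0.121552.
Standard error under H₀: √(0.128×0.872/2320) = 0.006936.
z = (0.121552 − 0.128)/0.006936 = -0.006448/0.006936 = -0.930.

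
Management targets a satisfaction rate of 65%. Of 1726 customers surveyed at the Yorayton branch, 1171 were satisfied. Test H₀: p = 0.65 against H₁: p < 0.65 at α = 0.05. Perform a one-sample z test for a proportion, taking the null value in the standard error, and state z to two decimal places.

p̂ = 1171/1726 ≈ 0.67845.
Standard error under H₀: √(0.65×0.35/1726) = 0.01148.
z = (0.67845 − 0.65)/0.01148 = 0.02845/0.01148 = 2.48.
p-value = P(Z < 2.478) ≈ 0.9934; since p > α = 0.05, fail to reject H₀.

z = 2.48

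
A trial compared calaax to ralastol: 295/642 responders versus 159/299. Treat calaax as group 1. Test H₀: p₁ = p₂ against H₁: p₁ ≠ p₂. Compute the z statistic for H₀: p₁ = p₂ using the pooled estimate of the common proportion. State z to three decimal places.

p̂₁ = 295/642 = 0.459502, p̂₂ = 159/299 = 0.531773.
Pooled p̂ = (295+159)/(642+299) = 454/941 = 0.482465.
SE = √(0.249693 × 0.00490211) = 0.034986.
z = (0.459502 − 0.531773)/0.034986 = -0.072271/0.034986 = -2.066.

z = -2.066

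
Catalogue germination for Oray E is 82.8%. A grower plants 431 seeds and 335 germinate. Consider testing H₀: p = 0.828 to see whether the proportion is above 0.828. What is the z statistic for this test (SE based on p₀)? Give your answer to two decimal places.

p̂ = 335/431 = 0.7773.
SE = √(p₀(1−p₀)/n) = √(0.14242/431) = 0.0182.
z = (0.7773 − 0.828)/0.0182 = -0.0507/0.0182 = -2.79.

z = -2.79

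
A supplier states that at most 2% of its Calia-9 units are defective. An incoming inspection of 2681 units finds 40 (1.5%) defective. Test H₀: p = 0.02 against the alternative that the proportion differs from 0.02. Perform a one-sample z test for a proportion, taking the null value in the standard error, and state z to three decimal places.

p̂ = 40/2681 = 0.014920.
Under H₀, SE = √(0.02·0.98/2681) = √(7.3107e-06) = 0.002704.
z = (0.014920 − 0.02)/0.002704 = -0.005080/0.002704 = -1.879.
p-value = 2·P(Z > 1.879) ≈ 0.0603.

z = -1.879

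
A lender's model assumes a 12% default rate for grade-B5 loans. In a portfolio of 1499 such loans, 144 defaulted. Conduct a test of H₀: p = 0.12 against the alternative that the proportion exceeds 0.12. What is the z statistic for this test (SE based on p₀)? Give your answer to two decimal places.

z = -2.85

p̂ = 144/1499 = 0.0961.
SE = √(p₀(1−p₀)/n) = √(0.1056/1499) = 0.0084.
z = (0.0961 − 0.12)/0.0084 = -0.0239/0.0084 = -2.85.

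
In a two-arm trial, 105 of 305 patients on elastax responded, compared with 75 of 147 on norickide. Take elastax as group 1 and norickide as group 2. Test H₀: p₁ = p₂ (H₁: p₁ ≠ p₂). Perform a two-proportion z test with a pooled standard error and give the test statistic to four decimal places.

z = -3.3761

p̂₁ = 105/305 = 0.344262, p̂₂ = 75/147 = 0.510204.
Pooled p̂ = (105+75)/(305+147) = 180/452 = 0.398230.
SE = √(0.239643 × 0.0100814) = 0.049152.
z = (0.344262 − 0.510204)/0.049152 = -0.165942/0.049152 = -3.3761.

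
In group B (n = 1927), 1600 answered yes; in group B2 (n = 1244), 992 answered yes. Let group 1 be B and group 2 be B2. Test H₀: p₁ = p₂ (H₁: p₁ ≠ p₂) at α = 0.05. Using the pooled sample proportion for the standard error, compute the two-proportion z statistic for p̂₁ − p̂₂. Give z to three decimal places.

z = 2.340

p̂₁ = 1600/1927 = 0.83031, p̂₂ = 992/1244 = 0.79743.
Pooled p̂ = (1600+992)/(1927+1244) = 2592/3171 = 0.81741.
SE = √(p̂(1−p̂)(1/n₁+1/n₂)) = √(0.81741·0.18259·0.0013228) = √(0.000197431) = 0.01405.
z = (0.83031 − 0.79743)/0.01405 = 0.03288/0.01405 = 2.340.
Two-sided p-value ≈ 2·Φ(−2.340) = 0.0193, so at α = 0.05 we reject H₀.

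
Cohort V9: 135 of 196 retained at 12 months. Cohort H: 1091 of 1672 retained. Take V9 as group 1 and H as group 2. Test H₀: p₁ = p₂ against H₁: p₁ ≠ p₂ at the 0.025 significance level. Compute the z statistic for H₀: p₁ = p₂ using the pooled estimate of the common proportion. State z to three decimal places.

z = 1.011

p̂₁ = 135/196 = 0.68878, p̂₂ = 1091/1672 = 0.65251.
Pooled p̂ = (135+1091)/(196+1672) = 1226/1868 = 0.65632.
SE = √(p̂(1−p̂)(1/n₁+1/n₂)) = √(0.65632·0.34368·0.00570013) = √(0.00128575) = 0.03586.
z = (0.68878 − 0.65251)/0.03586 = 0.03627/0.03586 = 1.011.
p-value = 2·P(Z > 1.011) ≈ 0.3119; since p > α = 0.025, fail to reject H₀.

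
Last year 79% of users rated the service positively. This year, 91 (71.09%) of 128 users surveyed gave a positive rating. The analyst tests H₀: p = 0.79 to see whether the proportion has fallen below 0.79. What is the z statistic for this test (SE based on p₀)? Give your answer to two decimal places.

z = -2.20

p̂ = 91/128 = 0.7109.
Standard error under H₀: √(0.79×0.21/128) = 0.0360.
z = (0.7109 − 0.79)/0.0360 = -0.0791/0.0360 = -2.20.
p-value = P(Z < -2.196) ≈ 0.0140.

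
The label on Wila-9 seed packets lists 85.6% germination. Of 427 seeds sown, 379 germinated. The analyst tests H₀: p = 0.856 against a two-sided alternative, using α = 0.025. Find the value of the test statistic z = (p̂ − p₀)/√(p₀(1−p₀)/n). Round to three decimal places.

p̂ = 379/427 = 0.88759.
SE = √(p₀(1−p₀)/n) = √(0.12326/427) = 0.01699.
z = (0.88759 − 0.856)/0.01699 = 0.03159/0.01699 = 1.859.
Two-sided p-value ≈ 2·Φ(−1.859) = 0.0630. With α = 0.025, fail to reject H₀.

z = 1.859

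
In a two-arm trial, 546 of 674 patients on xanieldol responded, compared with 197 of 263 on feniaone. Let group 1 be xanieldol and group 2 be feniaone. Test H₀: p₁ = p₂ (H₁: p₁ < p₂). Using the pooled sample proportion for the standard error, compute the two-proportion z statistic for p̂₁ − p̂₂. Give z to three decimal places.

z = 2.072

p̂₁ = 546/674 = 0.81009, p̂₂ = 197/263 = 0.74905.
Pooled p̂ = (546+197)/(674+263) = 743/937 = 0.79296.
SE = √(p̂(1−p̂)(1/n₁+1/n₂)) = √(0.79296·0.20704·0.00528596) = √(0.000867831) = 0.02946.
z = (0.81009 − 0.74905)/0.02946 = 0.06104/0.02946 = 2.072.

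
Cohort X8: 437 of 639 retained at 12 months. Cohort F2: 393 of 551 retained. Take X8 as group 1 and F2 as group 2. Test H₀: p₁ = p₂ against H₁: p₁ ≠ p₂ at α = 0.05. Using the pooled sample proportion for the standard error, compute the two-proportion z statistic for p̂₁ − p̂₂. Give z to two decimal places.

z = -1.10

p̂₁ = 437/639 = 0.6839, p̂₂ = 393/551 = 0.7132.
Pooled p̂ = (437+393)/(639+551) = 830/1190 = 0.6975.
SE = √(0.211002 × 0.00337983) = 0.0267.
z = (0.6839 − 0.7132)/0.0267 = -0.0293/0.0267 = -1.10.
Two-sided p-value ≈ 2·Φ(−1.100) = 0.2715; since p > α = 0.05, fail to reject H₀.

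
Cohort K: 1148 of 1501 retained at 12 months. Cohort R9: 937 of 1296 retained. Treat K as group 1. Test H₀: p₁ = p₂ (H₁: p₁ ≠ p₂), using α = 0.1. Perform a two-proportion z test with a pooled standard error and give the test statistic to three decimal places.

z = 2.532

p̂₁ = 1148/1501 = 0.76482, p̂₂ = 937/1296 = 0.72299.
Pooled p̂ = (1148+937)/(1501+1296) = 2085/2797 = 0.74544.
SE = √(0.189758 × 0.00143783) = 0.01652.
z = (0.76482 − 0.72299)/0.01652 = 0.04183/0.01652 = 2.532.
p-value = 2·P(Z > 2.532) ≈ 0.0113; since p < α = 0.1, reject H₀.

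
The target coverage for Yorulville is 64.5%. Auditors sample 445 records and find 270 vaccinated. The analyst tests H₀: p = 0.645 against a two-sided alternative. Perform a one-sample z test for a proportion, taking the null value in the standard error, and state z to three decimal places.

p̂ = 270/445 = 0.60674.
Under H₀, SE = √(0.645·0.355/445) = √(0.000514551) = 0.02268.
z = (0.60674 − 0.645)/0.02268 = -0.03826/0.02268 = -1.687.

z = -1.687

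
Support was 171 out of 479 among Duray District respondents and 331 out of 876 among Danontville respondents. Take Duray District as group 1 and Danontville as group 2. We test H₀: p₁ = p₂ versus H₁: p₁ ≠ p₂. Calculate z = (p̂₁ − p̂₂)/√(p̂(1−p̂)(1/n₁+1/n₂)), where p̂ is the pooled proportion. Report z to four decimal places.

p̂₁ = 171/479 = 0.356994, p̂₂ = 331/876 = 0.377854.
Pooled p̂ = (171+331)/(479+876) = 502/1355 = 0.370480.
SE = √(0.233224 × 0.00322924) = 0.027443.
z = (0.356994 − 0.377854)/0.027443 = -0.020860/0.027443 = -0.7601.

z = -0.7601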